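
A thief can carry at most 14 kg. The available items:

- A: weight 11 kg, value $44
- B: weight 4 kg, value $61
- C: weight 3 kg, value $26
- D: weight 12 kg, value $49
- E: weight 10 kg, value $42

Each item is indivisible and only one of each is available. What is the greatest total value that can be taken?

$103

This is a 0/1 knapsack; check combinations near the capacity.
- B+E: weight 4+10=14, value 61+42=103
- B+C: weight 4+3=7, value 61+26=87
- A+C: weight 11+3=14, value 44+26=70
- C+E: weight 3+10=13, value 26+42=68
Best: $103.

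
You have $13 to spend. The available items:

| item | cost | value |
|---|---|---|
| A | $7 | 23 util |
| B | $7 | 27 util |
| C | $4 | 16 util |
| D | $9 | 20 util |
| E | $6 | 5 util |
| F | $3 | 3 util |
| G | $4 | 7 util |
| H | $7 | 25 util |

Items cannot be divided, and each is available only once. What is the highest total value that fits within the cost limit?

43 util

Check high-value combinations within $13:
- B+C: cost 7+4=11, value 27+16=43
- C+H: cost 4+7=11, value 16+25=41
- A+C: cost 7+4=11, value 23+16=39
- C+D: cost 4+9=13, value 16+20=36
- B+G: cost 7+4=11, value 27+7=34
Best: 43 util.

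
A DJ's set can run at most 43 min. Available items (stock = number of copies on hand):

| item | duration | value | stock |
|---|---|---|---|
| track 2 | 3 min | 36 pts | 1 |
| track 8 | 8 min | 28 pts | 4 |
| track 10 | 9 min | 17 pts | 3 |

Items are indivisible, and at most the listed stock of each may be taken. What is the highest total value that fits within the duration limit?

148 pts

Top feasible selections:
- 1×track 2 + 4×track 8: duration 35, value 148
- 1×track 2 + 3×track 8 + 1×track 10: duration 36, value 137
- 4×track 8 + 1×track 10: duration 41, value 129
- 1×track 2 + 2×track 8 + 2×track 10: duration 37, value 126
Best: 148 pts.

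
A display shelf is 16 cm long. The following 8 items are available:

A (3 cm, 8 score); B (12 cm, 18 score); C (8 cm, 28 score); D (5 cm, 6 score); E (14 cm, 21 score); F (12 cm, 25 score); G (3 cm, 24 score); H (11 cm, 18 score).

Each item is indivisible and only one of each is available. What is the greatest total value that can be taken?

This is a 0/1 knapsack; check combinations near the capacity.
- A+C+G: length 3+8+3=14, value 8+28+24=60
- C+D+G: length 8+5+3=16, value 28+6+24=58
- C+G: length 8+3=11, value 28+24=52
Best: 60 score.

60 score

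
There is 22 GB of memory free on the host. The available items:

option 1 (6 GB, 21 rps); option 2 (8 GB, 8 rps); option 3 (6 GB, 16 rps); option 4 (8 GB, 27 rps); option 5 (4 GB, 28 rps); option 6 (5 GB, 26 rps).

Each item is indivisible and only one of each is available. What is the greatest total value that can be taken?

91 rps

Check high-value combinations within 22 GB:
- option 1+option 3+option 5+option 6: memory 6+6+4+5=21, value 21+16+28+26=91
- option 4+option 5+option 6: memory 8+4+5=17, value 27+28+26=81
- option 1+option 4+option 5: memory 6+8+4=18, value 21+27+28=76
- option 1+option 5+option 6: memory 6+4+5=15, value 21+28+26=75
- option 1+option 4+option 6: memory 6+8+5=19, value 21+27+26=74
Best: 91 rps.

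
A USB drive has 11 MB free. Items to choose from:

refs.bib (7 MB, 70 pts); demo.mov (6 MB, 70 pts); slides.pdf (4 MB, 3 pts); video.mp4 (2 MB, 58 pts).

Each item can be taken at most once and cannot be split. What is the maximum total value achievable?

128 pts

Check high-value combinations within 11 MB:
- demo.mov+video.mp4: size 6+2=8, value 70+58=128
- refs.bib+video.mp4: size 7+2=9, value 70+58=128
- demo.mov+slides.pdf: size 6+4=10, value 70+3=73
Best: 128 pts.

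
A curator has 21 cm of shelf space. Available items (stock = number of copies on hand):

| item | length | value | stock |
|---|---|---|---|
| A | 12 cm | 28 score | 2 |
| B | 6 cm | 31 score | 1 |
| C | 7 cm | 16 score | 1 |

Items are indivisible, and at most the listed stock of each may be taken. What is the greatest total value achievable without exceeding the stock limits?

Best selections within length 21 and stock limits:
- 1×A + 1×B: length 18, value 59
- 1×B + 1×C: length 13, value 47
- 1×A + 1×C: length 19, value 44
Best: 59 score.

59 score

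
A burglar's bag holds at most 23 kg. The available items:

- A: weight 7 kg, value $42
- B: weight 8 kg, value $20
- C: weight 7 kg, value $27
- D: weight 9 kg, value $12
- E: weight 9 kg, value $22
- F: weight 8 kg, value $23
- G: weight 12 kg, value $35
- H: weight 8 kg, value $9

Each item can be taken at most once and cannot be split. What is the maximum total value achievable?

Check high-value combinations within 23 kg:
- A+C+F: weight 7+7+8=22, value 42+27+23=92
- A+C+E: weight 7+7+9=23, value 42+27+22=91
- A+B+C: weight 7+8+7=22, value 42+20+27=89
- A+B+F: weight 7+8+8=23, value 42+20+23=85
- A+C+D: weight 7+7+9=23, value 42+27+12=81
Best: $92.

$92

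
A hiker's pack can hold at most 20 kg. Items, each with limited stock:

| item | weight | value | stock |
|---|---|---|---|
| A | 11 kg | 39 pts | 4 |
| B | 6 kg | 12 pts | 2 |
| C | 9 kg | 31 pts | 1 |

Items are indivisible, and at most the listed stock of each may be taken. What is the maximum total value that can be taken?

Best selections within weight 20 and stock limits:
- 1×A + 1×C: weight 20, value 70
- 1×A + 1×B: weight 17, value 51
- 1×B + 1×C: weight 15, value 43
Best: 70 pts.

70 pts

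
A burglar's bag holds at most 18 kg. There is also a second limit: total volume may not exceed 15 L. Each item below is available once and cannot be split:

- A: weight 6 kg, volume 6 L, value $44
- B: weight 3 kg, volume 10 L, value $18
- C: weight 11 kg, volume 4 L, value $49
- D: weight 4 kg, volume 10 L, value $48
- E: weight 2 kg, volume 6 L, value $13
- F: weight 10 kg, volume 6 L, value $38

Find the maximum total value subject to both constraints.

$97

Feasible sets respecting both limits:
- C+D: weight 15, volume 14, value 97
- A+C: weight 17, volume 10, value 93
- A+F: weight 16, volume 12, value 82
Best: $97.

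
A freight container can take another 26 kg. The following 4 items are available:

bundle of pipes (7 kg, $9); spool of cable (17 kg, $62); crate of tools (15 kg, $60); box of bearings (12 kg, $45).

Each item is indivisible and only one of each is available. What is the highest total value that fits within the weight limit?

This is a 0/1 knapsack; check combinations near the capacity.
- bundle of pipes+spool of cable: weight 7+17=24, value 9+62=71
- bundle of pipes+crate of tools: weight 7+15=22, value 9+60=69
- spool of cable: weight 17, value 62
- crate of tools: weight 15, value 60
Best: $71.

$71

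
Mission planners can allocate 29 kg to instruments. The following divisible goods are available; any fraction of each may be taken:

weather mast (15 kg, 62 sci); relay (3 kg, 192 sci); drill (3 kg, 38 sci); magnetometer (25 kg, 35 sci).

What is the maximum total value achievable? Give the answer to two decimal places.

Take in order of value per unit:
- relay (192/3 per unit): all 3 → value 192, running total 192.00
- drill (38/3 per unit): all 3 → value 38, running total 230.00
- weather mast (62/15 per unit): all 15 → value 62, running total 292.00
- magnetometer (35/25 per unit): 8 of 25 → value 8×35/25 = 11.2000, running total 303.20
Total 303.20.

303.20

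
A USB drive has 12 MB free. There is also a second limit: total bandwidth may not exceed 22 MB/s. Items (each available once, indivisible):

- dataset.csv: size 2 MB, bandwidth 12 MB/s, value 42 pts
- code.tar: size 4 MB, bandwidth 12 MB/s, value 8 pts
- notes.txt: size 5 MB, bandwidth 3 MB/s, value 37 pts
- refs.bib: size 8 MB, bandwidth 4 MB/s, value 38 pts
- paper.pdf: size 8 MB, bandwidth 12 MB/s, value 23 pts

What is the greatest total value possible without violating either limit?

Feasible sets respecting both limits:
- dataset.csv+refs.bib: size 10, bandwidth 16, value 80
- dataset.csv+notes.txt: size 7, bandwidth 15, value 79
- code.tar+refs.bib: size 12, bandwidth 16, value 46
Best: 80 pts.

80 pts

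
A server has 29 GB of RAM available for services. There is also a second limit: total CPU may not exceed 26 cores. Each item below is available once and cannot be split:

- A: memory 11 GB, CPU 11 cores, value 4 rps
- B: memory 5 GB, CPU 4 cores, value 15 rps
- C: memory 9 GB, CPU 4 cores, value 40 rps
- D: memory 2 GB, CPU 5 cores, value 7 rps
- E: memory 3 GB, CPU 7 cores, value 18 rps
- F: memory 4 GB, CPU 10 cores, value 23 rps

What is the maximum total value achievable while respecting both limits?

96 rps

Feasible sets respecting both limits:
- B+C+E+F: memory 21, CPU 25, value 96
- C+D+E+F: memory 18, CPU 26, value 88
- B+C+D+F: memory 20, CPU 23, value 85
- C+E+F: memory 16, CPU 21, value 81
Best: 96 rps.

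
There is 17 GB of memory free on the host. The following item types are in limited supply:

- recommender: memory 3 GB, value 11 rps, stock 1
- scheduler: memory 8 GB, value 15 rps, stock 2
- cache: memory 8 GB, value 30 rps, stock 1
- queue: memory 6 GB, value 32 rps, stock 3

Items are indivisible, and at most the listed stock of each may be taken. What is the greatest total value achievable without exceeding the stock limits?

75 rps

Top feasible selections:
- 1×recommender + 2×queue: memory 15, value 75
- 1×recommender + 1×cache + 1×queue: memory 17, value 73
Best: 75 rps.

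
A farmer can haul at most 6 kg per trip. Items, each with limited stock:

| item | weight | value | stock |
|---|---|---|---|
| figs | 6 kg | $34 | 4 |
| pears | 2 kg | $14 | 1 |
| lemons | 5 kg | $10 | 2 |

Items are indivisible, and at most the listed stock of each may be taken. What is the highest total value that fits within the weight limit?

Top feasible selections:
- 1×figs: weight 6, value 34
- 1×pears: weight 2, value 14
- 1×lemons: weight 5, value 10
Best: $34.

$34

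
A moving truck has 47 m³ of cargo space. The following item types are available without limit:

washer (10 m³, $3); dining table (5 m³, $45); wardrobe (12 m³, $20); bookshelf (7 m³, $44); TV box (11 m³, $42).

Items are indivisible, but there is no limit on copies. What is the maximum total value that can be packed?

$405

Best value-per-unit is dining table at 45/5, and filling with it alone uses volume 9×5=45. No mix of the others beats 9×45 = 405.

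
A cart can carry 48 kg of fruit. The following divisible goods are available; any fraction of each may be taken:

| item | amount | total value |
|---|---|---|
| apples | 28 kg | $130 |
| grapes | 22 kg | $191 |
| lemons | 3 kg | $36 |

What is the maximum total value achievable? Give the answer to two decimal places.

333.79

Take in order of value per unit:
- lemons (36/3 per unit): all 3 → value 36, running total 36.00
- grapes (191/22 per unit): all 22 → value 191, running total 227.00
- apples (130/28 per unit): 23 of 28 → value 23×130/28 = 106.7857, running total 333.79
Total 333.79.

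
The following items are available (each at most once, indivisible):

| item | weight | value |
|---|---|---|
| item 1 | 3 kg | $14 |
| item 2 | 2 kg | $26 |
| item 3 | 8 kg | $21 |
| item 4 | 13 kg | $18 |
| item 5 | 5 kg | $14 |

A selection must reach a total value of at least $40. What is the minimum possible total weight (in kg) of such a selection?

Subsets with value ≥ 40, sorted by total weight:
- item 1+item 2: weight 5, value 40
- item 2+item 5: weight 7, value 40
Minimum weight: 5 kg.

5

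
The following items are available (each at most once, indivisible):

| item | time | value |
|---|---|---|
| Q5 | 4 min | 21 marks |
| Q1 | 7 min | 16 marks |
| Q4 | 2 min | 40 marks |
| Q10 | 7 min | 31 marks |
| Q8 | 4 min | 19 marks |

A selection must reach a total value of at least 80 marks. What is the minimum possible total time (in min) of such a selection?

10

Subsets with value ≥ 80, sorted by total time:
- Q5+Q4+Q8: time 10, value 80
- Q5+Q4+Q10: time 13, value 92
- Q4+Q10+Q8: time 13, value 90
Minimum time: 10 min.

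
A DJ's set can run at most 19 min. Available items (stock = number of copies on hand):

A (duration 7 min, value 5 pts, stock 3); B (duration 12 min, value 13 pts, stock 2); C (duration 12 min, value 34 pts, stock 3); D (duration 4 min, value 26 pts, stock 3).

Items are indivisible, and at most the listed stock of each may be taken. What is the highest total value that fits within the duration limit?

83 pts

Best selections within duration 19 and stock limits:
- 1×A + 3×D: duration 19, value 83
- 3×D: duration 12, value 78
- 1×C + 1×D: duration 16, value 60
- 1×A + 2×D: duration 15, value 57
Best: 83 pts.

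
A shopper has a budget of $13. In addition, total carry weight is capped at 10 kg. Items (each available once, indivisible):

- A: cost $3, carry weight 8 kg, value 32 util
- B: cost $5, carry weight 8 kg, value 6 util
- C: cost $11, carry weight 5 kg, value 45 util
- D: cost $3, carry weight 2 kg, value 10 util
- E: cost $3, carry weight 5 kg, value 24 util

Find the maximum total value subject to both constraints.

45 util

Feasible sets respecting both limits:
- C: cost 11, carry weight 5, value 45
- A+D: cost 6, carry weight 10, value 42
- D+E: cost 6, carry weight 7, value 34
- A: cost 3, carry weight 8, value 32
Best: 45 util.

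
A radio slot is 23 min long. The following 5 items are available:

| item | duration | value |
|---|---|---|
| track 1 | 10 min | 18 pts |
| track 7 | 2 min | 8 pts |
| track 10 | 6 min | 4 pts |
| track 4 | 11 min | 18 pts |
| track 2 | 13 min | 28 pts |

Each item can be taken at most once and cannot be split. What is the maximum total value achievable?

Check high-value combinations within 23 min:
- track 1+track 2: duration 10+13=23, value 18+28=46
- track 1+track 7+track 4: duration 10+2+11=23, value 18+8+18=44
- track 7+track 10+track 2: duration 2+6+13=21, value 8+4+28=40
Best: 46 pts.

46 pts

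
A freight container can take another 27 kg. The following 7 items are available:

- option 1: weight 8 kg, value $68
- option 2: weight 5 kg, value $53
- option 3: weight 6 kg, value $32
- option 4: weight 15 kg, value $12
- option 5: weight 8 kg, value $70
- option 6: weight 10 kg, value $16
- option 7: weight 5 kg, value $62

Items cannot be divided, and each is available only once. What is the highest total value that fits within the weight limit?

This is a 0/1 knapsack; check combinations near the capacity.
- option 1+option 2+option 5+option 7: weight 8+5+8+5=26, value 68+53+70+62=253
- option 1+option 3+option 5+option 7: weight 8+6+8+5=27, value 68+32+70+62=232
- option 1+option 2+option 3+option 5: weight 8+5+6+8=27, value 68+53+32+70=223
Best: $253.

$253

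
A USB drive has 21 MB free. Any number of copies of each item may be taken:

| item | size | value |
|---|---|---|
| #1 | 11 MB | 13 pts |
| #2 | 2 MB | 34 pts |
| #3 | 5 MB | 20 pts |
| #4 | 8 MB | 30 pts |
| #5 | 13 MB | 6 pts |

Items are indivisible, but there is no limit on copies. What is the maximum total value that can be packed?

Best value-per-unit is #2 at 34/2, and filling with it alone uses size 10×2=20. No mix of the others beats 10×34 = 340.

340 pts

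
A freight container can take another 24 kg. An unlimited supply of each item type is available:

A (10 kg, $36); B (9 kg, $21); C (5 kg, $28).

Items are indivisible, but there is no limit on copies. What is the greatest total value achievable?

$112

Best value-per-unit is C at 28/5, and filling with it alone uses weight 4×5=20. No mix of the others beats 4×28 = 112.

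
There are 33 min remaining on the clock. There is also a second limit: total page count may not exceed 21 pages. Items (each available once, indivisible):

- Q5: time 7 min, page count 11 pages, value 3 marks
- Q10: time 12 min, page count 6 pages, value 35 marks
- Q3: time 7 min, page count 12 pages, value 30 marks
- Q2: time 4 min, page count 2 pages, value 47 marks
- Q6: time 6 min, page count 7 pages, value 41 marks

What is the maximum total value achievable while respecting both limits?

123 marks

Feasible sets respecting both limits:
- Q10+Q2+Q6: time 22, page count 15, value 123
- Q3+Q2+Q6: time 17, page count 21, value 118
- Q10+Q3+Q2: time 23, page count 20, value 112
- Q5+Q2+Q6: time 17, page count 20, value 91
Best: 123 marks.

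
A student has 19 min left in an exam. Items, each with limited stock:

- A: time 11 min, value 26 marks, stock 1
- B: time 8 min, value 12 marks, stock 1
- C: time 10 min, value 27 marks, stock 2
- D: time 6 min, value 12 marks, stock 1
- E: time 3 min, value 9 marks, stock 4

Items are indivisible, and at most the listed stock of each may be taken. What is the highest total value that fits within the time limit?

54 marks

Best selections within time 19 and stock limits:
- 1×C + 3×E: time 19, value 54
- 1×D + 4×E: time 18, value 48
Best: 54 marks.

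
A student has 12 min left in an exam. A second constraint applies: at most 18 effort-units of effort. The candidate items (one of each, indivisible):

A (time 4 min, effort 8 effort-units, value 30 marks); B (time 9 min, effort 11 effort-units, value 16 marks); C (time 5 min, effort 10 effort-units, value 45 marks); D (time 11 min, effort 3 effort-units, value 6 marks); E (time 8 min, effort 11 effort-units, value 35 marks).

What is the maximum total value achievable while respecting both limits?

Feasible sets respecting both limits:
- A+C: time 9, effort 18, value 75
- C: time 5, effort 10, value 45
- E: time 8, effort 11, value 35
- A: time 4, effort 8, value 30
Best: 75 marks.

75 marks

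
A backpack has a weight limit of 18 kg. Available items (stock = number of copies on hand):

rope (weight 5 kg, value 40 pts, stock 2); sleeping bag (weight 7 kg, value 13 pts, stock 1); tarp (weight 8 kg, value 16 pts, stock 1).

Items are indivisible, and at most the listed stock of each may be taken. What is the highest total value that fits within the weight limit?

Best selections within weight 18 and stock limits:
- 2×rope + 1×tarp: weight 18, value 96
- 2×rope + 1×sleeping bag: weight 17, value 93
- 2×rope: weight 10, value 80
- 1×rope + 1×tarp: weight 13, value 56
Best: 96 pts.

96 pts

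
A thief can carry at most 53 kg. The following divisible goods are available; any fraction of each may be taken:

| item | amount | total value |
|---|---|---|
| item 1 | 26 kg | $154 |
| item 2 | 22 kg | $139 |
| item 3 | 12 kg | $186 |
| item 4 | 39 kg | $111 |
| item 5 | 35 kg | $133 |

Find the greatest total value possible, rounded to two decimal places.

Take in order of value per unit:
- item 3 (186/12 per unit): all 12 → value 186, running total 186.00
- item 2 (139/22 per unit): all 22 → value 139, running total 325.00
- item 1 (154/26 per unit): 19 of 26 → value 19×154/26 = 112.5385, running total 437.54
Total 437.54.

437.54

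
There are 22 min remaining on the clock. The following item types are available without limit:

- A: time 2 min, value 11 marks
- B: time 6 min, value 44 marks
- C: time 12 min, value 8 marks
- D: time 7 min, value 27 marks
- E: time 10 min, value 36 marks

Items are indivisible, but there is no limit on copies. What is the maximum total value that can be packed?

Best value-per-unit is B at 44/6; filling with it alone gives 3×44 = 132.
Optimal mix: 2×A + 3×B → time 22, value 154.

154 marks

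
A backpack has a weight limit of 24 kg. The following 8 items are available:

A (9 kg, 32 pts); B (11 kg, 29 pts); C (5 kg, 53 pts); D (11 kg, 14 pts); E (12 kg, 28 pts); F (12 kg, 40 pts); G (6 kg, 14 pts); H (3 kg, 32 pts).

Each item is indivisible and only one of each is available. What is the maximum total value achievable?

131 pts

Check high-value combinations within 24 kg:
- A+C+G+H: weight 9+5+6+3=23, value 32+53+14+32=131
- C+F+H: weight 5+12+3=20, value 53+40+32=125
- A+C+H: weight 9+5+3=17, value 32+53+32=117
Best: 131 pts.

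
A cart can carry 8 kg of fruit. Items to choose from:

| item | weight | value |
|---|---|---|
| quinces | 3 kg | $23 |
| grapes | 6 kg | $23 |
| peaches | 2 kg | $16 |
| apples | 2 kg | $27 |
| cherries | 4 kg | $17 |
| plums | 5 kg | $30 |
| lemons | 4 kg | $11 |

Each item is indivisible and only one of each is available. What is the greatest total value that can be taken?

$66

Check high-value combinations within 8 kg:
- quinces+peaches+apples: weight 3+2+2=7, value 23+16+27=66
- peaches+apples+cherries: weight 2+2+4=8, value 16+27+17=60
- apples+plums: weight 2+5=7, value 27+30=57
Best: $66.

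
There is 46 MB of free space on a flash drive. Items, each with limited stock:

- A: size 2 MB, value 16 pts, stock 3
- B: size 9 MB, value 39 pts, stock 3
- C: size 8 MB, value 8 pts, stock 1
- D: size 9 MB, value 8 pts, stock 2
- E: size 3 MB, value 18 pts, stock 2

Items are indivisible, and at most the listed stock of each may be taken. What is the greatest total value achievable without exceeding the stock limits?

201 pts

Best selections within size 46 and stock limits:
- 3×A + 3×B + 2×E: size 39, value 201
- 2×A + 3×B + 1×C + 2×E: size 45, value 193
- 2×A + 3×B + 1×D + 2×E: size 46, value 193
Best: 201 pts.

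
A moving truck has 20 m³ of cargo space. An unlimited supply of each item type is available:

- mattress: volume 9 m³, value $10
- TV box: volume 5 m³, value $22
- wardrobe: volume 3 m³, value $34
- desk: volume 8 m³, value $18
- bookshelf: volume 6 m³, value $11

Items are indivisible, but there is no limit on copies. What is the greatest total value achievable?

Best value-per-unit is wardrobe at 34/3, and filling with it alone uses volume 6×3=18. No mix of the others beats 6×34 = 204.

$204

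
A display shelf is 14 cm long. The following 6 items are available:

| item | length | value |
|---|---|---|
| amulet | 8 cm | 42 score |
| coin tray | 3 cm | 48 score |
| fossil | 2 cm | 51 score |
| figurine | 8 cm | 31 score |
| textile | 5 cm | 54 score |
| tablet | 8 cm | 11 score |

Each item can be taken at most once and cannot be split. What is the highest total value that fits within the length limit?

Check high-value combinations within 14 cm:
- coin tray+fossil+textile: length 3+2+5=10, value 48+51+54=153
- amulet+coin tray+fossil: length 8+3+2=13, value 42+48+51=141
- coin tray+fossil+figurine: length 3+2+8=13, value 48+51+31=130
Best: 153 score.

153 score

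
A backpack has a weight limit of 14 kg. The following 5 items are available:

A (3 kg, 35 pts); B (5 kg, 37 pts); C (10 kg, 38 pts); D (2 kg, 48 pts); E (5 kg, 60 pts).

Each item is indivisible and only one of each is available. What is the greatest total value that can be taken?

145 pts

This is a 0/1 knapsack; check combinations near the capacity.
- B+D+E: weight 5+2+5=12, value 37+48+60=145
- A+D+E: weight 3+2+5=10, value 35+48+60=143
- A+B+E: weight 3+5+5=13, value 35+37+60=132
- A+B+D: weight 3+5+2=10, value 35+37+48=120
- D+E: weight 2+5=7, value 48+60=108
Best: 145 pts.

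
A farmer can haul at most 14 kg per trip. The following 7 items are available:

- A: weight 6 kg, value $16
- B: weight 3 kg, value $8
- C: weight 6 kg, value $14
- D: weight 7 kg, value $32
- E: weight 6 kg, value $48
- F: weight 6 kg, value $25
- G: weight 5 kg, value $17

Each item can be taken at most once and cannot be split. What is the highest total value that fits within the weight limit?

$80

Check high-value combinations within 14 kg:
- D+E: weight 7+6=13, value 32+48=80
- E+F: weight 6+6=12, value 48+25=73
- B+E+G: weight 3+6+5=14, value 8+48+17=73
- E+G: weight 6+5=11, value 48+17=65
Best: $80.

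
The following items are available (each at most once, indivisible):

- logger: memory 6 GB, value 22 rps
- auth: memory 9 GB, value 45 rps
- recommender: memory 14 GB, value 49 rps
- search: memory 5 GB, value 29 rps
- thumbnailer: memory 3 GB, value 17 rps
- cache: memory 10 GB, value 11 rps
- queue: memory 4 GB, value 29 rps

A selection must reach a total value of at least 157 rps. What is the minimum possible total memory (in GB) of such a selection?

Subsets with value ≥ 157, sorted by total memory:
- auth+recommender+search+thumbnailer+queue: memory 35, value 169
- logger+auth+recommender+thumbnailer+queue: memory 36, value 162
- logger+auth+recommender+search+thumbnailer: memory 37, value 162
- logger+auth+recommender+search+queue: memory 38, value 174
Minimum memory: 35 GB.

35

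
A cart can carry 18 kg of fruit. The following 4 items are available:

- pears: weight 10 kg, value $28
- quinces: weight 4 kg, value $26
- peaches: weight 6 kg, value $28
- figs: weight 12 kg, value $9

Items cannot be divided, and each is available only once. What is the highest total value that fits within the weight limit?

$56

This is a 0/1 knapsack; check combinations near the capacity.
- pears+peaches: weight 10+6=16, value 28+28=56
- quinces+peaches: weight 4+6=10, value 26+28=54
- pears+quinces: weight 10+4=14, value 28+26=54
- peaches+figs: weight 6+12=18, value 28+9=37
- quinces+figs: weight 4+12=16, value 26+9=35
Best: $56.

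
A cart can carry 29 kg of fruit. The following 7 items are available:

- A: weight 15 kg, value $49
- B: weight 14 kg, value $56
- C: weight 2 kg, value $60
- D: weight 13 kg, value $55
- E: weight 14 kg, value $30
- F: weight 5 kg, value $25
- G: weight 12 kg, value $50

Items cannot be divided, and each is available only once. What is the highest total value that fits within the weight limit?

$171

Check high-value combinations within 29 kg:
- B+C+D: weight 14+2+13=29, value 56+60+55=171
- B+C+G: weight 14+2+12=28, value 56+60+50=166
- C+D+G: weight 2+13+12=27, value 60+55+50=165
Best: $171.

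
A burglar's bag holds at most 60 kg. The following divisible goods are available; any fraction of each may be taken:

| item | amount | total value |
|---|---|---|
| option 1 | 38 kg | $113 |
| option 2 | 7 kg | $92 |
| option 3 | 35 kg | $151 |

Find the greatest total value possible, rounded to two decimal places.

296.53

Take in order of value per unit:
- option 2 (92/7 per unit): all 7 → value 92, running total 92.00
- option 3 (151/35 per unit): all 35 → value 151, running total 243.00
- option 1 (113/38 per unit): 18 of 38 → value 18×113/38 = 53.5263, running total 296.53
Total 296.53.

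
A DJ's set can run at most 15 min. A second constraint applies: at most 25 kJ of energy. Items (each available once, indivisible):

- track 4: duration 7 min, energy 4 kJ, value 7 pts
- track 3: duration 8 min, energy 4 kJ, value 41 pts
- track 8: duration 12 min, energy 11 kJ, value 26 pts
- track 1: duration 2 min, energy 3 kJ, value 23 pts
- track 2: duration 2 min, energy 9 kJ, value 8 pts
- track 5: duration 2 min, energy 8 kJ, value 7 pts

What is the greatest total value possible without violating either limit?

79 pts

Feasible sets respecting both limits:
- track 3+track 1+track 2+track 5: duration 14, energy 24, value 79
- track 3+track 1+track 2: duration 12, energy 16, value 72
- track 3+track 1+track 5: duration 12, energy 15, value 71
- track 3+track 1: duration 10, energy 7, value 64
Best: 79 pts.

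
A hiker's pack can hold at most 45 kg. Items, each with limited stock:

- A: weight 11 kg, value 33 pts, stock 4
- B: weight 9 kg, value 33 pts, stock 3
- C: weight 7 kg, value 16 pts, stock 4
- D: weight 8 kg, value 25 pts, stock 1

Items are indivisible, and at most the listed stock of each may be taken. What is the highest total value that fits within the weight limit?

Best selections within weight 45 and stock limits:
- 1×A + 3×B + 1×C: weight 45, value 148
- 3×B + 1×C + 1×D: weight 42, value 140
- 1×A + 2×B + 1×C + 1×D: weight 44, value 140
Best: 148 pts.

148 pts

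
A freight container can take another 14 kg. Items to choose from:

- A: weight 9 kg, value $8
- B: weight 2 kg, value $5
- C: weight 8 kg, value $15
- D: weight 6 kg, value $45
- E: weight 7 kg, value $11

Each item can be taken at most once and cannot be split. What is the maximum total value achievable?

$60

Check high-value combinations within 14 kg:
- C+D: weight 8+6=14, value 15+45=60
- D+E: weight 6+7=13, value 45+11=56
- B+D: weight 2+6=8, value 5+45=50
- D: weight 6, value 45
- B+C: weight 2+8=10, value 5+15=20
Best: $60.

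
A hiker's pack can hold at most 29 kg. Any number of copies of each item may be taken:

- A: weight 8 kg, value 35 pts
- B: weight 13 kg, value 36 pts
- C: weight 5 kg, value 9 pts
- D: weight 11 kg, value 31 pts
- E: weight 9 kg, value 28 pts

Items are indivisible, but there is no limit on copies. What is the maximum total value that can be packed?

Best value-per-unit is A at 35/8; filling with it alone gives 3×35 = 105.
Optimal mix: 3×A + 1×C → weight 29, value 114.

114 pts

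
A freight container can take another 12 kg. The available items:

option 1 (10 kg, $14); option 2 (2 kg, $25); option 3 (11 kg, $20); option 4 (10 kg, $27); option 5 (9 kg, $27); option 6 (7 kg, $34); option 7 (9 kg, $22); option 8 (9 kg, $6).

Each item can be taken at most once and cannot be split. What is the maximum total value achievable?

$59

This is a 0/1 knapsack; check combinations near the capacity.
- option 2+option 6: weight 2+7=9, value 25+34=59
- option 2+option 5: weight 2+9=11, value 25+27=52
- option 2+option 4: weight 2+10=12, value 25+27=52
- option 2+option 7: weight 2+9=11, value 25+22=47
Best: $59.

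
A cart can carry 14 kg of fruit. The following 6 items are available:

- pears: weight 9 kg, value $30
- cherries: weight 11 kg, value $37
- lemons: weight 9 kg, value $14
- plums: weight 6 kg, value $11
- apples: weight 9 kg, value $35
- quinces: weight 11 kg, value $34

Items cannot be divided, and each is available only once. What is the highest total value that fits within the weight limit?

This is a 0/1 knapsack; check combinations near the capacity.
- cherries: weight 11, value 37
- apples: weight 9, value 35
- quinces: weight 11, value 34
- pears: weight 9, value 30
Best: $37.

$37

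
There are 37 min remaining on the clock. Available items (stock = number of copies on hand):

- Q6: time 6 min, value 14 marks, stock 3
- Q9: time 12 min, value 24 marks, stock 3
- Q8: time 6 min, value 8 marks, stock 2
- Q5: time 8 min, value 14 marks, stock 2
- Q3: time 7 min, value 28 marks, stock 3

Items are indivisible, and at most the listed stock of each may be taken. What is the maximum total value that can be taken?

Top feasible selections:
- 2×Q6 + 3×Q3: time 33, value 112
- 1×Q6 + 1×Q5 + 3×Q3: time 35, value 112
Best: 112 marks.

112 marks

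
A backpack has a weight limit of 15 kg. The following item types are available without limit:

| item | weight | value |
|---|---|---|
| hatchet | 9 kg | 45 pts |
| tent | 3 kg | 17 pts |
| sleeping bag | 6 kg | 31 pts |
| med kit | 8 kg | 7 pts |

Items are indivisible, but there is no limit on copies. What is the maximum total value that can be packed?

85 pts

Best value-per-unit is tent at 17/3, and filling with it alone uses weight 5×3=15. No mix of the others beats 5×17 = 85.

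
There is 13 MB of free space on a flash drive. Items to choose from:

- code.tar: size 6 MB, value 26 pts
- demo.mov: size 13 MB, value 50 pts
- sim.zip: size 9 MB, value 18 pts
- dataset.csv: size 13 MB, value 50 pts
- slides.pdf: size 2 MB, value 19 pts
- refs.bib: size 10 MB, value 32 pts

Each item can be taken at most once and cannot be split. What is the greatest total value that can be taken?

Check high-value combinations within 13 MB:
- slides.pdf+refs.bib: size 2+10=12, value 19+32=51
- demo.mov: size 13, value 50
- dataset.csv: size 13, value 50
Best: 51 pts.

51 pts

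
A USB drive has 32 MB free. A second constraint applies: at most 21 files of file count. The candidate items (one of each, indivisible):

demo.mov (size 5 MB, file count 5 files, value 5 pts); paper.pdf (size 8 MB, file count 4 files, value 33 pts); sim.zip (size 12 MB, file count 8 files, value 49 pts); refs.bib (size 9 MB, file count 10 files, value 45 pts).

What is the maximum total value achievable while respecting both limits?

94 pts

Feasible sets respecting both limits:
- sim.zip+refs.bib: size 21, file count 18, value 94
- demo.mov+paper.pdf+sim.zip: size 25, file count 17, value 87
- demo.mov+paper.pdf+refs.bib: size 22, file count 19, value 83
- paper.pdf+sim.zip: size 20, file count 12, value 82
Best: 94 pts.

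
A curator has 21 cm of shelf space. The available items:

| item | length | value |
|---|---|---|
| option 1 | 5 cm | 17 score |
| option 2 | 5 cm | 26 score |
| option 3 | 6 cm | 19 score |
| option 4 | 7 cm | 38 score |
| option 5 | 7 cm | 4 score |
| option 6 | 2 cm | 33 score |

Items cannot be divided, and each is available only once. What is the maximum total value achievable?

116 score

Check high-value combinations within 21 cm:
- option 2+option 3+option 4+option 6: length 5+6+7+2=20, value 26+19+38+33=116
- option 1+option 2+option 4+option 6: length 5+5+7+2=19, value 17+26+38+33=114
- option 1+option 3+option 4+option 6: length 5+6+7+2=20, value 17+19+38+33=107
Best: 116 score.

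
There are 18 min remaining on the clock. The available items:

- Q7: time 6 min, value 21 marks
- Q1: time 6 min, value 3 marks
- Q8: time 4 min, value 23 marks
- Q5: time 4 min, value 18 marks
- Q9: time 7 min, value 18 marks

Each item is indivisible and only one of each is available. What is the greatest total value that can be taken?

62 marks

This is a 0/1 knapsack; check combinations near the capacity.
- Q7+Q8+Q5: time 6+4+4=14, value 21+23+18=62
- Q7+Q8+Q9: time 6+4+7=17, value 21+23+18=62
- Q8+Q5+Q9: time 4+4+7=15, value 23+18+18=59
Best: 62 marks.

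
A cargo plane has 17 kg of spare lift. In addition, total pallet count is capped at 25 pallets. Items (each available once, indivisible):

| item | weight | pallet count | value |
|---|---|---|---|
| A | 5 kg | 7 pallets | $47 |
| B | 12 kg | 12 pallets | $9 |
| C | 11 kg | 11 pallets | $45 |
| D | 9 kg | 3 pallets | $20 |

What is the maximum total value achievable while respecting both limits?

Feasible sets respecting both limits:
- A+C: weight 16, pallet count 18, value 92
- A+D: weight 14, pallet count 10, value 67
- A+B: weight 17, pallet count 19, value 56
Best: $92.

$92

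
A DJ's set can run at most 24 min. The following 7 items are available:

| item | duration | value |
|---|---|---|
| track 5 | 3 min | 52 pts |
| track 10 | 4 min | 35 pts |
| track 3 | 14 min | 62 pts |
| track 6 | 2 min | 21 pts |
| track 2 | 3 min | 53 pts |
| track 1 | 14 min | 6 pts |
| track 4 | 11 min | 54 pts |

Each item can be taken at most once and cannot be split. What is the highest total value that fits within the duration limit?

215 pts

Check high-value combinations within 24 min:
- track 5+track 10+track 6+track 2+track 4: duration 3+4+2+3+11=23, value 52+35+21+53+54=215
- track 5+track 10+track 3+track 2: duration 3+4+14+3=24, value 52+35+62+53=202
- track 5+track 10+track 2+track 4: duration 3+4+3+11=21, value 52+35+53+54=194
- track 5+track 3+track 6+track 2: duration 3+14+2+3=22, value 52+62+21+53=188
Best: 215 pts.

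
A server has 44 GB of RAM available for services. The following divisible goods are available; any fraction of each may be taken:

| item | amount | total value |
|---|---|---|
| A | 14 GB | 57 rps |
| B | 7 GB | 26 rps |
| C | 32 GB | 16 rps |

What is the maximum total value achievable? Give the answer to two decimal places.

Take in order of value per unit:
- A (57/14 per unit): all 14 → value 57, running total 57.00
- B (26/7 per unit): all 7 → value 26, running total 83.00
- C (16/32 per unit): 23 of 32 → value 23×16/32 = 11.5000, running total 94.50
Total 94.50.

94.50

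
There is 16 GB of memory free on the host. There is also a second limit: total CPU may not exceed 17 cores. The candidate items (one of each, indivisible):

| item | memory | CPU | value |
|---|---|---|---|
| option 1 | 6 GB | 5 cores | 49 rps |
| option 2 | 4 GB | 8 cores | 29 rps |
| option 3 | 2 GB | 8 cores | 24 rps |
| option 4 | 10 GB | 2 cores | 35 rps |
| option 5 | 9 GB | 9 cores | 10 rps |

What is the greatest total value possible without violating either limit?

84 rps

Feasible sets respecting both limits:
- option 1+option 4: memory 16, CPU 7, value 84
- option 1+option 2: memory 10, CPU 13, value 78
- option 1+option 3: memory 8, CPU 13, value 73
- option 2+option 4: memory 14, CPU 10, value 64
Best: 84 rps.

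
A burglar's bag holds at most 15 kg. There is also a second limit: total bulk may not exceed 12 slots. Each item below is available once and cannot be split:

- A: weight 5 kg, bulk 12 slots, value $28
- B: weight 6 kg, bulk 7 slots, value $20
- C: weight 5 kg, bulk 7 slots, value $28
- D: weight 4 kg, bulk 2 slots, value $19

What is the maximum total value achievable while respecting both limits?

$47

Feasible sets respecting both limits:
- C+D: weight 9, bulk 9, value 47
- B+D: weight 10, bulk 9, value 39
- A: weight 5, bulk 12, value 28
- C: weight 5, bulk 7, value 28
Best: $47.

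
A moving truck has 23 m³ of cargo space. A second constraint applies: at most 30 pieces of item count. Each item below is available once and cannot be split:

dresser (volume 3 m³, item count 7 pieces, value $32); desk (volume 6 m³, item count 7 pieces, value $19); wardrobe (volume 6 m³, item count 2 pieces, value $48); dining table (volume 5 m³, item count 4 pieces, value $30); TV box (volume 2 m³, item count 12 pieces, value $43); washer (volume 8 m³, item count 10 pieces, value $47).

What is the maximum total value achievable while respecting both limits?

Feasible sets respecting both limits:
- wardrobe+dining table+TV box+washer: volume 21, item count 28, value 168
- dresser+wardrobe+dining table+washer: volume 22, item count 23, value 157
- dresser+wardrobe+dining table+TV box: volume 16, item count 25, value 153
Best: $168.

$168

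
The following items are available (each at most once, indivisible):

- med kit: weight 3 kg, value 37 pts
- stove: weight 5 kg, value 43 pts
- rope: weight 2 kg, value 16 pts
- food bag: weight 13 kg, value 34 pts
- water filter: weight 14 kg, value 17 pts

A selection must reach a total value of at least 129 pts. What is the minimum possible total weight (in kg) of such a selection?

Subsets with value ≥ 129, sorted by total weight:
- med kit+stove+rope+food bag: weight 23, value 130
- med kit+stove+food bag+water filter: weight 35, value 131
Minimum weight: 23 kg.

23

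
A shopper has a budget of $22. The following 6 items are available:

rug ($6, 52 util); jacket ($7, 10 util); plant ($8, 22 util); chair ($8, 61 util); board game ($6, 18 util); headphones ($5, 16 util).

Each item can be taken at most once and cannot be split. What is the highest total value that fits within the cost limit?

135 util

Check high-value combinations within $22:
- rug+plant+chair: cost 6+8+8=22, value 52+22+61=135
- rug+chair+board game: cost 6+8+6=20, value 52+61+18=131
- rug+chair+headphones: cost 6+8+5=19, value 52+61+16=129
Best: 135 util.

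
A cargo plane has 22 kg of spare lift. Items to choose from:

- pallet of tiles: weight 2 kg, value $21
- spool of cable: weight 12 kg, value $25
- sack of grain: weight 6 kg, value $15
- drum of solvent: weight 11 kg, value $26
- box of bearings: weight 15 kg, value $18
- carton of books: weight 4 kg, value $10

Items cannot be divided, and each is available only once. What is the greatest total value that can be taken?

This is a 0/1 knapsack; check combinations near the capacity.
- pallet of tiles+sack of grain+drum of solvent: weight 2+6+11=19, value 21+15+26=62
- pallet of tiles+spool of cable+sack of grain: weight 2+12+6=20, value 21+25+15=61
- pallet of tiles+drum of solvent+carton of books: weight 2+11+4=17, value 21+26+10=57
- pallet of tiles+spool of cable+carton of books: weight 2+12+4=18, value 21+25+10=56
Best: $62.

$62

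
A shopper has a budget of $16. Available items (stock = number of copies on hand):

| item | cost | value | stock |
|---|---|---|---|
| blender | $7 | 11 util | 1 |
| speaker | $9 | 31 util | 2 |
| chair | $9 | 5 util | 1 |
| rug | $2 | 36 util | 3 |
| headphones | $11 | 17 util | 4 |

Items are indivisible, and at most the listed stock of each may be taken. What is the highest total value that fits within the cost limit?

139 util

Best selections within cost 16 and stock limits:
- 1×speaker + 3×rug: cost 15, value 139
- 1×blender + 3×rug: cost 13, value 119
- 1×chair + 3×rug: cost 15, value 113
- 3×rug: cost 6, value 108
Best: 139 util.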